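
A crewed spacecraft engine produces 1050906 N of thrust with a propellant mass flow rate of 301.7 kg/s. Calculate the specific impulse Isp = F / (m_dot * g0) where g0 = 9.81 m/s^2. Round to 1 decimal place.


Step 1: m_dot * g0 = 301.7 * 9.81 = 2959.68
Step 2: Isp = 1050906 / 2959.68 = 355.1 s

355.1


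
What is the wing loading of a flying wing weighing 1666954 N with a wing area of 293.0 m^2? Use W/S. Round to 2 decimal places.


Step 1: Wing loading = W / S = 1666954 / 293.0
Step 2: Wing loading = 5689.26 N/m^2

5689.26


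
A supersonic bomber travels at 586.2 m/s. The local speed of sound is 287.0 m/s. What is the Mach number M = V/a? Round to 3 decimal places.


Step 1: M = V / a = 586.2 / 287.0
Step 2: M = 2.043

2.043


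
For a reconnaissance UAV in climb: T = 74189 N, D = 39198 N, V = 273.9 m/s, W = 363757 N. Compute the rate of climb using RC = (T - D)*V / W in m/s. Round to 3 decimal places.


Step 1: Excess thrust = T - D = 74189 - 39198 = 34991 N
Step 2: Excess power = 34991 * 273.9 = 9584034.9 W
Step 3: RC = 9584034.9 / 363757 = 26.347 m/s

26.347


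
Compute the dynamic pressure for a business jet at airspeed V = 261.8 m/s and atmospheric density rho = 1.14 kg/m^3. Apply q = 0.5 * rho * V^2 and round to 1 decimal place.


Step 1: V^2 = 261.8^2 = 68539.24
Step 2: q = 0.5 * 1.14 * 68539.24
Step 3: q = 39067.4 Pa

39067.4


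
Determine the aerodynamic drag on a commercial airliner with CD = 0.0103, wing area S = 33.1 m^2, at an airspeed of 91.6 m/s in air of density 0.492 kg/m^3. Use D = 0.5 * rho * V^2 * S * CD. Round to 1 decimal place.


Step 1: Dynamic pressure q = 0.5 * 0.492 * 91.6^2 = 2064.0778 Pa
Step 2: Drag D = q * S * CD = 2064.0778 * 33.1 * 0.0103
Step 3: D = 703.7 N

703.7


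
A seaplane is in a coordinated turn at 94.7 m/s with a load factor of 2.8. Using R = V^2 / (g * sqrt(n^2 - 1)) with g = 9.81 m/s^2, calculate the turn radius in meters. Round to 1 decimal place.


Step 1: V^2 = 94.7^2 = 8968.09
Step 2: n^2 - 1 = 2.8^2 - 1 = 6.84
Step 3: sqrt(6.84) = 2.615339
Step 4: R = 8968.09 / (9.81 * 2.615339) = 349.5 m

349.5


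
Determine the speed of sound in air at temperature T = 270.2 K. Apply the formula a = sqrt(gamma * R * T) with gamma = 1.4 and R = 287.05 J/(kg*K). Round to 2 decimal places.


Step 1: gamma * R * T = 1.4 * 287.05 * 270.2 = 108585.274
Step 2: a = sqrt(108585.274) = 329.52 m/s

329.52


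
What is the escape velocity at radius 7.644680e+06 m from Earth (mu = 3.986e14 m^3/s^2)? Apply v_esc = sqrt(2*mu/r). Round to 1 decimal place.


Step 1: 2*mu/r = 2 * 3.986e14 / 7.644680e+06 = 104281670.3904
Step 2: v_esc = sqrt(104281670.3904) = 10211.8 m/s

10211.8


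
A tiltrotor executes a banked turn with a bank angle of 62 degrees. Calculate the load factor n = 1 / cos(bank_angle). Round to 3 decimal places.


Step 1: Convert 62 degrees to radians = 1.082104
Step 2: cos(62 deg) = 0.469472
Step 3: n = 1 / 0.469472 = 2.130

2.130


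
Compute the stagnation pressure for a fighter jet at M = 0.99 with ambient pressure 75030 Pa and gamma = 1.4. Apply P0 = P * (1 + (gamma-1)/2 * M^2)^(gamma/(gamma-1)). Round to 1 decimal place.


Step 1: (gamma-1)/2 * M^2 = 0.2 * 0.9801 = 0.19602
Step 2: 1 + 0.19602 = 1.19602
Step 3: Exponent gamma/(gamma-1) = 3.5
Step 4: P0 = 75030 * 1.19602^3.5 = 140384.6 Pa

140384.6


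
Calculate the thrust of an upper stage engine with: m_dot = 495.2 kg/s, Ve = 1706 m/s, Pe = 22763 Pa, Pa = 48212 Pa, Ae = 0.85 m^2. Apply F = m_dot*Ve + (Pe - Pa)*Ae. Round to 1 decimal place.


Step 1: Momentum thrust = m_dot * Ve = 495.2 * 1706 = 844811.2 N
Step 2: Pressure thrust = (Pe - Pa) * Ae = (22763 - 48212) * 0.85 = -21631.65 N
Step 3: Total thrust F = 844811.2 + -21631.65 = 823179.6 N

823179.6


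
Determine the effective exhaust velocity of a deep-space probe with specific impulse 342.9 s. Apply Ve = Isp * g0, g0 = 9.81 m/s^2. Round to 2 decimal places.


Step 1: Ve = Isp * g0 = 342.9 * 9.81
Step 2: Ve = 3363.85 m/s

3363.85


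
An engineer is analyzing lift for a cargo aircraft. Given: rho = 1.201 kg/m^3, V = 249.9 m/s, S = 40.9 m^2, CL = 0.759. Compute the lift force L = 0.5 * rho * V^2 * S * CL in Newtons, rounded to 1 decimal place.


Step 1: Calculate dynamic pressure q = 0.5 * 1.201 * 249.9^2 = 0.5 * 1.201 * 62450.01 = 37501.231 Pa
Step 2: Multiply by wing area and lift coefficient: L = 37501.231 * 40.9 * 0.759
Step 3: L = 1533800.3481 * 0.759 = 1164154.5 N

1164154.5


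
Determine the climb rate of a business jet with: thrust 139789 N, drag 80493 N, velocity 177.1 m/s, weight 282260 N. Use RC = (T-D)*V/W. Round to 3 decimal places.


Step 1: Excess thrust = T - D = 139789 - 80493 = 59296 N
Step 2: Excess power = 59296 * 177.1 = 10501321.6 W
Step 3: RC = 10501321.6 / 282260 = 37.204 m/s

37.204


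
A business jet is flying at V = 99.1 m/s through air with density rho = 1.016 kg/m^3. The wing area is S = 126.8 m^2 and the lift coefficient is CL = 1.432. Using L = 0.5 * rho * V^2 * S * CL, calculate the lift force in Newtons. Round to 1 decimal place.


Step 1: Calculate dynamic pressure q = 0.5 * 1.016 * 99.1^2 = 0.5 * 1.016 * 9820.81 = 4988.9715 Pa
Step 2: Multiply by wing area and lift coefficient: L = 4988.9715 * 126.8 * 1.432
Step 3: L = 632601.5837 * 1.432 = 905885.5 N

905885.5


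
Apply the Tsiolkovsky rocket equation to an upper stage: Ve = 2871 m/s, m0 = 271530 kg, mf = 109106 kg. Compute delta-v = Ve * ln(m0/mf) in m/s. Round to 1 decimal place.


Step 1: Mass ratio m0/mf = 271530 / 109106 = 2.488681
Step 2: ln(2.488681) = 0.911753
Step 3: delta-v = 2871 * 0.911753 = 2617.6 m/s

2617.6


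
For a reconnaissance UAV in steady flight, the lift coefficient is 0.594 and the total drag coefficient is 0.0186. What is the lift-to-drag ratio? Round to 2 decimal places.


Step 1: L/D = CL / CD = 0.594 / 0.0186
Step 2: L/D = 31.94

31.94


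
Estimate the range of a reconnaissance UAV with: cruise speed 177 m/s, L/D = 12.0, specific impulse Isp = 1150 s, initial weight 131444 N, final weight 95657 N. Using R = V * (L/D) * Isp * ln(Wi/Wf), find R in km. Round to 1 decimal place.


Step 1: Coefficient = V * (L/D) * Isp = 177 * 12.0 * 1150 = 2442600.0 m
Step 2: Wi/Wf = 131444 / 95657 = 1.374118
Step 3: ln(1.374118) = 0.317812
Step 4: R = 2442600.0 * 0.317812 = 776287.7 m = 776.3 km

776.3


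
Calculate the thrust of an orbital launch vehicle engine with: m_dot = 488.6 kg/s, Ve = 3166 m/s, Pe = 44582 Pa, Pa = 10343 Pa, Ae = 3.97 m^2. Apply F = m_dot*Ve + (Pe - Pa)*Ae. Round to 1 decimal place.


Step 1: Momentum thrust = m_dot * Ve = 488.6 * 3166 = 1546907.6 N
Step 2: Pressure thrust = (Pe - Pa) * Ae = (44582 - 10343) * 3.97 = 135928.83 N
Step 3: Total thrust F = 1546907.6 + 135928.83 = 1682836.4 N

1682836.4


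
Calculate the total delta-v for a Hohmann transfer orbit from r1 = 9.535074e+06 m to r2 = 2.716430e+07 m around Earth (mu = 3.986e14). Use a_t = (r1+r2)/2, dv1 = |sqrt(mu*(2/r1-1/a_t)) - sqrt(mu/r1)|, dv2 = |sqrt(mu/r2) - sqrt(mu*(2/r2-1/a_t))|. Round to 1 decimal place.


Step 1: Transfer semi-major axis a_t = (9.535074e+06 + 2.716430e+07) / 2 = 1.834969e+07 m
Step 2: v1 (circular at r1) = sqrt(mu/r1) = 6465.57 m/s
Step 3: v_t1 = sqrt(mu*(2/r1 - 1/a_t)) = 7866.68 m/s
Step 4: dv1 = |7866.68 - 6465.57| = 1401.11 m/s
Step 5: v2 (circular at r2) = 3830.62 m/s, v_t2 = 2761.32 m/s
Step 6: dv2 = |3830.62 - 2761.32| = 1069.3 m/s
Step 7: Total delta-v = 1401.11 + 1069.3 = 2470.4 m/s

2470.4


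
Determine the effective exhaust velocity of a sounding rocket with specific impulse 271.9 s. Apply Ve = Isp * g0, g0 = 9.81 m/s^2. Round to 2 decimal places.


Step 1: Ve = Isp * g0 = 271.9 * 9.81
Step 2: Ve = 2667.34 m/s

2667.34


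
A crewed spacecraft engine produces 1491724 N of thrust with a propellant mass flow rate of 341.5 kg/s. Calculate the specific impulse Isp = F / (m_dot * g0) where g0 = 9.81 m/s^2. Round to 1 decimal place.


Step 1: m_dot * g0 = 341.5 * 9.81 = 3350.12
Step 2: Isp = 1491724 / 3350.12 = 445.3 s

445.3


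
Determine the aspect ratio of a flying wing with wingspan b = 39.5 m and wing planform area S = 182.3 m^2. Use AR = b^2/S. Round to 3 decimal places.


Step 1: b^2 = 39.5^2 = 1560.25
Step 2: AR = 1560.25 / 182.3 = 8.559

8.559


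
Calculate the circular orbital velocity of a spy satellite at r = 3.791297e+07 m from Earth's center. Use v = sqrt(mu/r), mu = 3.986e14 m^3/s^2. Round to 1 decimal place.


Step 1: mu / r = 3.986e14 / 3.791297e+07 = 10513552.4861
Step 2: v = sqrt(10513552.4861) = 3242.5 m/s

3242.5


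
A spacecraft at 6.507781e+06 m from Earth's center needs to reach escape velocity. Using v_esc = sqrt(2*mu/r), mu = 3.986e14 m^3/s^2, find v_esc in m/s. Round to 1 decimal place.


Step 1: 2*mu/r = 2 * 3.986e14 / 6.507781e+06 = 122499512.5066
Step 2: v_esc = sqrt(122499512.5066) = 11067.9 m/s

11067.9


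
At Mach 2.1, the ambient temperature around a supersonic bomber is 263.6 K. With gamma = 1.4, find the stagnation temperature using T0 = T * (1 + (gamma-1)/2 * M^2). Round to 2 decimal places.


Step 1: (gamma-1)/2 = 0.2
Step 2: M^2 = 4.41
Step 3: 1 + 0.2 * 4.41 = 1.882
Step 4: T0 = 263.6 * 1.882 = 496.10 K

496.10


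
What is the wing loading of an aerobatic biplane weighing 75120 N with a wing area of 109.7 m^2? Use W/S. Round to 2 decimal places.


Step 1: Wing loading = W / S = 75120 / 109.7
Step 2: Wing loading = 684.78 N/m^2

684.78


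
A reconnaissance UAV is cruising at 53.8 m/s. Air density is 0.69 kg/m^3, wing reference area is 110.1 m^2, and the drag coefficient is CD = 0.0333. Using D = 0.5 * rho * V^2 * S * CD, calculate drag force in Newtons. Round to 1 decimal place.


Step 1: Dynamic pressure q = 0.5 * 0.69 * 53.8^2 = 998.5818 Pa
Step 2: Drag D = q * S * CD = 998.5818 * 110.1 * 0.0333
Step 3: D = 3661.1 N

3661.1


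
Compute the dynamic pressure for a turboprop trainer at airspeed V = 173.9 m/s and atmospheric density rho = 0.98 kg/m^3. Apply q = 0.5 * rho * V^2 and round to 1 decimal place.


Step 1: V^2 = 173.9^2 = 30241.21
Step 2: q = 0.5 * 0.98 * 30241.21
Step 3: q = 14818.2 Pa

14818.2


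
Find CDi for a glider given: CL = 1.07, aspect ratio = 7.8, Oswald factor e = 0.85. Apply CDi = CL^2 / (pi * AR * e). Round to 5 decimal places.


Step 1: CL^2 = 1.07^2 = 1.1449
Step 2: pi * AR * e = 3.14159 * 7.8 * 0.85 = 20.828759
Step 3: CDi = 1.1449 / 20.828759 = 0.05497

0.05497


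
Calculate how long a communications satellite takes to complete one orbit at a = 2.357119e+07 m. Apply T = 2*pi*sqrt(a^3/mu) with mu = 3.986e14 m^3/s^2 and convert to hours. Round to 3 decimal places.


Step 1: a^3 / mu = 1.309618e+22 / 3.986e14 = 3.285544e+07
Step 2: sqrt(3.285544e+07) = 5731.9661 s
Step 3: T = 2*pi * 5731.9661 = 36015.01 s
Step 4: T in hours = 36015.01 / 3600 = 10.004 hours

10.004


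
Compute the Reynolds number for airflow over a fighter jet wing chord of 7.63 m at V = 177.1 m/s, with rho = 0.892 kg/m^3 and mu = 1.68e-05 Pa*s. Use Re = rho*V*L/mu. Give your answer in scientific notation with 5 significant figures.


Step 1: Numerator = rho * V * L = 0.892 * 177.1 * 7.63 = 1205.335516
Step 2: Re = 1205.335516 / 1.68e-05
Step 3: Re = 7.1746e+07

7.1746e+07


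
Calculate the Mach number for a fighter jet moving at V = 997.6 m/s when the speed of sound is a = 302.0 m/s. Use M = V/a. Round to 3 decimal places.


Step 1: M = V / a = 997.6 / 302.0
Step 2: M = 3.303

3.303


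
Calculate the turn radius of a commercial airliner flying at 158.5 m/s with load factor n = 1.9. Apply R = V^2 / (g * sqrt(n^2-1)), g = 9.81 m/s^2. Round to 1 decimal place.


Step 1: V^2 = 158.5^2 = 25122.25
Step 2: n^2 - 1 = 1.9^2 - 1 = 2.61
Step 3: sqrt(2.61) = 1.615549
Step 4: R = 25122.25 / (9.81 * 1.615549) = 1585.1 m

1585.1


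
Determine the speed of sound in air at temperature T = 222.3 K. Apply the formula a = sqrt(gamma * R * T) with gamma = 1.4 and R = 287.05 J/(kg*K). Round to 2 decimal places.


Step 1: gamma * R * T = 1.4 * 287.05 * 222.3 = 89335.701
Step 2: a = sqrt(89335.701) = 298.89 m/s

298.89


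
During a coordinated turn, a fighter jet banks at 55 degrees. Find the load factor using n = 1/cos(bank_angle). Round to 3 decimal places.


Step 1: Convert 55 degrees to radians = 0.959931
Step 2: cos(55 deg) = 0.573576
Step 3: n = 1 / 0.573576 = 1.743

1.743


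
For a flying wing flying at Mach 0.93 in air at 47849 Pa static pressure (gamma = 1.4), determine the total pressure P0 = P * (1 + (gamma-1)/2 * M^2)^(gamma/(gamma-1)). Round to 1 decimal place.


Step 1: (gamma-1)/2 * M^2 = 0.2 * 0.8649 = 0.17298
Step 2: 1 + 0.17298 = 1.17298
Step 3: Exponent gamma/(gamma-1) = 3.5
Step 4: P0 = 47849 * 1.17298^3.5 = 83635.4 Pa

83635.4


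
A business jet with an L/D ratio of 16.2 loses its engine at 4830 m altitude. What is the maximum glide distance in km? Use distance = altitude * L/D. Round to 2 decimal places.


Step 1: Glide distance = altitude * L/D = 4830 * 16.2 = 78246.0 m
Step 2: Convert to km: 78246.0 / 1000 = 78.25 km

78.25


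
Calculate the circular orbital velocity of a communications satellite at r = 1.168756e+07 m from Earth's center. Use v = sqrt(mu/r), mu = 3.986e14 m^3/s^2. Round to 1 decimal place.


Step 1: mu / r = 3.986e14 / 1.168756e+07 = 34104637.7516
Step 2: v = sqrt(34104637.7516) = 5839.9 m/s

5839.9


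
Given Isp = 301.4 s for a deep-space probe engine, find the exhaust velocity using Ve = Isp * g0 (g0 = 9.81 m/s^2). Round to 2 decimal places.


Step 1: Ve = Isp * g0 = 301.4 * 9.81
Step 2: Ve = 2956.73 m/s

2956.73


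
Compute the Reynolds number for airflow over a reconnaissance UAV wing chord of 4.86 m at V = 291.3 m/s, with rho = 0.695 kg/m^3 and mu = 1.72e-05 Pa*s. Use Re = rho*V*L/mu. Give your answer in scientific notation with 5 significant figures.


Step 1: Numerator = rho * V * L = 0.695 * 291.3 * 4.86 = 983.92401
Step 2: Re = 983.92401 / 1.72e-05
Step 3: Re = 5.7205e+07

5.7205e+07


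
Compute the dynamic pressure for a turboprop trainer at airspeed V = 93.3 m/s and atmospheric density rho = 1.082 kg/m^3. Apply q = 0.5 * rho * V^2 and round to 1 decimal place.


Step 1: V^2 = 93.3^2 = 8704.89
Step 2: q = 0.5 * 1.082 * 8704.89
Step 3: q = 4709.3 Pa

4709.3


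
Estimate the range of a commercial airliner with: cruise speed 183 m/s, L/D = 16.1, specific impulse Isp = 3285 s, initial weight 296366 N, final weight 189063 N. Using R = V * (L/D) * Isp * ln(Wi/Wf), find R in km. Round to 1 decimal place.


Step 1: Coefficient = V * (L/D) * Isp = 183 * 16.1 * 3285 = 9678595.5 m
Step 2: Wi/Wf = 296366 / 189063 = 1.567552
Step 3: ln(1.567552) = 0.449515
Step 4: R = 9678595.5 * 0.449515 = 4350672.7 m = 4350.7 km

4350.7


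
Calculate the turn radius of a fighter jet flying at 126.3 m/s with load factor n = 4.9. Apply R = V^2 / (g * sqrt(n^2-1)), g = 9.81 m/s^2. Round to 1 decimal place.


Step 1: V^2 = 126.3^2 = 15951.69
Step 2: n^2 - 1 = 4.9^2 - 1 = 23.01
Step 3: sqrt(23.01) = 4.796874
Step 4: R = 15951.69 / (9.81 * 4.796874) = 339.0 m

339.0


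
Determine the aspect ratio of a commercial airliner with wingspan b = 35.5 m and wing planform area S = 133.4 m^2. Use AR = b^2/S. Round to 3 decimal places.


Step 1: b^2 = 35.5^2 = 1260.25
Step 2: AR = 1260.25 / 133.4 = 9.447

9.447


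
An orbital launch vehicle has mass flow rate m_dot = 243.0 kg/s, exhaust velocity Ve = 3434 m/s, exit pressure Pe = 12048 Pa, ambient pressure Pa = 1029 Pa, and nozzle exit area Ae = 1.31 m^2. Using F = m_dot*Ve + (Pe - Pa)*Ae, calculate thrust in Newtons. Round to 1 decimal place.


Step 1: Momentum thrust = m_dot * Ve = 243.0 * 3434 = 834462.0 N
Step 2: Pressure thrust = (Pe - Pa) * Ae = (12048 - 1029) * 1.31 = 14434.89 N
Step 3: Total thrust F = 834462.0 + 14434.89 = 848896.9 N

848896.9


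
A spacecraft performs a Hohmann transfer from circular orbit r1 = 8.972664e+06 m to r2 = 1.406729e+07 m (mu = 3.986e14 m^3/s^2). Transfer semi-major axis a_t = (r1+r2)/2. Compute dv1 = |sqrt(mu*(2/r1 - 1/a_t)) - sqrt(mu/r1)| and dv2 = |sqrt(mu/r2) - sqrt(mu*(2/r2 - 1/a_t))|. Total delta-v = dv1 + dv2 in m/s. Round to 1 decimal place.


Step 1: Transfer semi-major axis a_t = (8.972664e+06 + 1.406729e+07) / 2 = 1.151998e+07 m
Step 2: v1 (circular at r1) = sqrt(mu/r1) = 6665.12 m/s
Step 3: v_t1 = sqrt(mu*(2/r1 - 1/a_t)) = 7365.25 m/s
Step 4: dv1 = |7365.25 - 6665.12| = 700.13 m/s
Step 5: v2 (circular at r2) = 5323.09 m/s, v_t2 = 4697.84 m/s
Step 6: dv2 = |5323.09 - 4697.84| = 625.24 m/s
Step 7: Total delta-v = 700.13 + 625.24 = 1325.4 m/s

1325.4


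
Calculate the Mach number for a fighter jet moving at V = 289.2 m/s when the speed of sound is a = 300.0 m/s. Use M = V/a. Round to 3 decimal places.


Step 1: M = V / a = 289.2 / 300.0
Step 2: M = 0.964

0.964


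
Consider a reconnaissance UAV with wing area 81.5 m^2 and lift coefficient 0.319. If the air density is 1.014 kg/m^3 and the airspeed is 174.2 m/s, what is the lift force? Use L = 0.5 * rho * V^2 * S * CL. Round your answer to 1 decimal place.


Step 1: Calculate dynamic pressure q = 0.5 * 1.014 * 174.2^2 = 0.5 * 1.014 * 30345.64 = 15385.2395 Pa
Step 2: Multiply by wing area and lift coefficient: L = 15385.2395 * 81.5 * 0.319
Step 3: L = 1253897.0176 * 0.319 = 399993.1 N

399993.1


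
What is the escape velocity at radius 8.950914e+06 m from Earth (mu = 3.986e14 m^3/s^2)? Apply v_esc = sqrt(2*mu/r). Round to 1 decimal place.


Step 1: 2*mu/r = 2 * 3.986e14 / 8.950914e+06 = 89063530.2719
Step 2: v_esc = sqrt(89063530.2719) = 9437.3 m/s

9437.3


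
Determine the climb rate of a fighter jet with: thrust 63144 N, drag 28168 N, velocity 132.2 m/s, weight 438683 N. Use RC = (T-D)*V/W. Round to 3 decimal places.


Step 1: Excess thrust = T - D = 63144 - 28168 = 34976 N
Step 2: Excess power = 34976 * 132.2 = 4623827.2 W
Step 3: RC = 4623827.2 / 438683 = 10.540 m/s

10.540


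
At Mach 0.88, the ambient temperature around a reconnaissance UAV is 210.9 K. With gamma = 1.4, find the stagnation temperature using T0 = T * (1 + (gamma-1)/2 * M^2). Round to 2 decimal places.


Step 1: (gamma-1)/2 = 0.2
Step 2: M^2 = 0.7744
Step 3: 1 + 0.2 * 0.7744 = 1.15488
Step 4: T0 = 210.9 * 1.15488 = 243.56 K

243.56


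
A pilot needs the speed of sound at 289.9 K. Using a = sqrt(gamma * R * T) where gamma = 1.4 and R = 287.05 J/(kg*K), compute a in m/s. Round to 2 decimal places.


Step 1: gamma * R * T = 1.4 * 287.05 * 289.9 = 116502.113
Step 2: a = sqrt(116502.113) = 341.32 m/s

341.32


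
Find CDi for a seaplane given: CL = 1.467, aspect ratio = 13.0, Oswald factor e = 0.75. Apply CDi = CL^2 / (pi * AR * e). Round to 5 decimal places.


Step 1: CL^2 = 1.467^2 = 2.152089
Step 2: pi * AR * e = 3.14159 * 13.0 * 0.75 = 30.630528
Step 3: CDi = 2.152089 / 30.630528 = 0.07026

0.07026


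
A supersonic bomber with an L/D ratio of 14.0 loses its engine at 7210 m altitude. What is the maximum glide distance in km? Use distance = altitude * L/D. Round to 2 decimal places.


Step 1: Glide distance = altitude * L/D = 7210 * 14.0 = 100940.0 m
Step 2: Convert to km: 100940.0 / 1000 = 100.94 km

100.94


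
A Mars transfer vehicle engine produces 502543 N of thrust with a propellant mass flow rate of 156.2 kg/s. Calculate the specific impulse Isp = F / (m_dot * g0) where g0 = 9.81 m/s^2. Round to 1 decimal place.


Step 1: m_dot * g0 = 156.2 * 9.81 = 1532.32
Step 2: Isp = 502543 / 1532.32 = 328.0 s

328.0


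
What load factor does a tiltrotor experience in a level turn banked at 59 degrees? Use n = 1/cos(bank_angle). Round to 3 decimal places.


Step 1: Convert 59 degrees to radians = 1.029744
Step 2: cos(59 deg) = 0.515038
Step 3: n = 1 / 0.515038 = 1.942

1.942


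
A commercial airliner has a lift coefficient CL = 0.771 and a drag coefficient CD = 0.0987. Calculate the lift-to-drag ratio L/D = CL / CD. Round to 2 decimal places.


Step 1: L/D = CL / CD = 0.771 / 0.0987
Step 2: L/D = 7.81

7.81


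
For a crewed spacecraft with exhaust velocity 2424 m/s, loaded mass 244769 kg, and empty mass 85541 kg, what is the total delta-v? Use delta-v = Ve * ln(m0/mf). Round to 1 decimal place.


Step 1: Mass ratio m0/mf = 244769 / 85541 = 2.861423
Step 2: ln(2.861423) = 1.051319
Step 3: delta-v = 2424 * 1.051319 = 2548.4 m/s

2548.4


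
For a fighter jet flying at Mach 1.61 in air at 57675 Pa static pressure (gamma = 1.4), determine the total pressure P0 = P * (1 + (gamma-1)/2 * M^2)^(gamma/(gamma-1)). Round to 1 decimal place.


Step 1: (gamma-1)/2 * M^2 = 0.2 * 2.5921 = 0.51842
Step 2: 1 + 0.51842 = 1.51842
Step 3: Exponent gamma/(gamma-1) = 3.5
Step 4: P0 = 57675 * 1.51842^3.5 = 248805.1 Pa

248805.1


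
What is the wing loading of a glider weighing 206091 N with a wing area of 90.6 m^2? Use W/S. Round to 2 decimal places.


Step 1: Wing loading = W / S = 206091 / 90.6
Step 2: Wing loading = 2274.74 N/m^2

2274.74


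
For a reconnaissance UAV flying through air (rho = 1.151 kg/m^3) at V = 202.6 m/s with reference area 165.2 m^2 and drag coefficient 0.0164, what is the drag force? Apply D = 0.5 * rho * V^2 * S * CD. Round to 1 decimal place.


Step 1: Dynamic pressure q = 0.5 * 1.151 * 202.6^2 = 23622.4104 Pa
Step 2: Drag D = q * S * CD = 23622.4104 * 165.2 * 0.0164
Step 3: D = 63999.7 N

63999.7


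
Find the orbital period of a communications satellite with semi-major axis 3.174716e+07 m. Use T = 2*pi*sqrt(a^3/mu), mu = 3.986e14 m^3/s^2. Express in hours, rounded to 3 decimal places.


Step 1: a^3 / mu = 3.199740e+22 / 3.986e14 = 8.027445e+07
Step 2: sqrt(8.027445e+07) = 8959.6011 s
Step 3: T = 2*pi * 8959.6011 = 56294.83 s
Step 4: T in hours = 56294.83 / 3600 = 15.637 hours

15.637


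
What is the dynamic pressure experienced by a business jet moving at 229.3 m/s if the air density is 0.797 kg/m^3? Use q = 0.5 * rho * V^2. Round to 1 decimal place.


Step 1: V^2 = 229.3^2 = 52578.49
Step 2: q = 0.5 * 0.797 * 52578.49
Step 3: q = 20952.5 Pa

20952.5


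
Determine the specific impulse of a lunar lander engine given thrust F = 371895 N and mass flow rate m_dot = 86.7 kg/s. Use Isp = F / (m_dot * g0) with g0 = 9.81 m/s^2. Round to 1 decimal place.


Step 1: m_dot * g0 = 86.7 * 9.81 = 850.53
Step 2: Isp = 371895 / 850.53 = 437.3 s

437.3


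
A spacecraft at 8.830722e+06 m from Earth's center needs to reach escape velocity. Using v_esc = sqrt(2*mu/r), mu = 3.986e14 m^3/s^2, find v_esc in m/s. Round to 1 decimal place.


Step 1: 2*mu/r = 2 * 3.986e14 / 8.830722e+06 = 90275744.1577
Step 2: v_esc = sqrt(90275744.1577) = 9501.4 m/s

9501.4


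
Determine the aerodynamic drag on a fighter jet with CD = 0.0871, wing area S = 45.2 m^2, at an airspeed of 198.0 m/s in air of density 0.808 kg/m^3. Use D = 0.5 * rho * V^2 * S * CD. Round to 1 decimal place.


Step 1: Dynamic pressure q = 0.5 * 0.808 * 198.0^2 = 15838.416 Pa
Step 2: Drag D = q * S * CD = 15838.416 * 45.2 * 0.0871
Step 3: D = 62354.6 N

62354.6


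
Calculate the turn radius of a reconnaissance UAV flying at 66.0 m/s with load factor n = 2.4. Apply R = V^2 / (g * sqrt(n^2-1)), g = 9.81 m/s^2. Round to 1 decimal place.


Step 1: V^2 = 66.0^2 = 4356.0
Step 2: n^2 - 1 = 2.4^2 - 1 = 4.76
Step 3: sqrt(4.76) = 2.181742
Step 4: R = 4356.0 / (9.81 * 2.181742) = 203.5 m

203.5


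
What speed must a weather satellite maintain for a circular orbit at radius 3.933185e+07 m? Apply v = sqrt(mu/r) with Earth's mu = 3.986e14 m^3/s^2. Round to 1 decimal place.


Step 1: mu / r = 3.986e14 / 3.933185e+07 = 10134280.4877
Step 2: v = sqrt(10134280.4877) = 3183.4 m/s

3183.4


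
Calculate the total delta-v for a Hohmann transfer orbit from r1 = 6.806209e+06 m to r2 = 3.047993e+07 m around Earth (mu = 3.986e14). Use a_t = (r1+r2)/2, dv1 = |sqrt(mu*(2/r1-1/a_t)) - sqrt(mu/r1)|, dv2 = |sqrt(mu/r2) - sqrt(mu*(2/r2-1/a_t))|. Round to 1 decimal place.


Step 1: Transfer semi-major axis a_t = (6.806209e+06 + 3.047993e+07) / 2 = 1.864307e+07 m
Step 2: v1 (circular at r1) = sqrt(mu/r1) = 7652.72 m/s
Step 3: v_t1 = sqrt(mu*(2/r1 - 1/a_t)) = 9785.08 m/s
Step 4: dv1 = |9785.08 - 7652.72| = 2132.35 m/s
Step 5: v2 (circular at r2) = 3616.28 m/s, v_t2 = 2185.02 m/s
Step 6: dv2 = |3616.28 - 2185.02| = 1431.26 m/s
Step 7: Total delta-v = 2132.35 + 1431.26 = 3563.6 m/s

3563.6


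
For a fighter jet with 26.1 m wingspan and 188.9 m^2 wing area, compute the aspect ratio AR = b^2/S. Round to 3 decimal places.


Step 1: b^2 = 26.1^2 = 681.21
Step 2: AR = 681.21 / 188.9 = 3.606

3.606


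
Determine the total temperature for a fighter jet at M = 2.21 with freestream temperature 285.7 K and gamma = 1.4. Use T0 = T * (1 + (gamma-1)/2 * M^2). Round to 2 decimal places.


Step 1: (gamma-1)/2 = 0.2
Step 2: M^2 = 4.8841
Step 3: 1 + 0.2 * 4.8841 = 1.97682
Step 4: T0 = 285.7 * 1.97682 = 564.78 K

564.78


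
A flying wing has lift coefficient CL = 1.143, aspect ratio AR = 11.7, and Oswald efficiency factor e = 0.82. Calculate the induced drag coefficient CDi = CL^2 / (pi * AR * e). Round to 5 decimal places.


Step 1: CL^2 = 1.143^2 = 1.306449
Step 2: pi * AR * e = 3.14159 * 11.7 * 0.82 = 30.14044
Step 3: CDi = 1.306449 / 30.14044 = 0.04335

0.04335


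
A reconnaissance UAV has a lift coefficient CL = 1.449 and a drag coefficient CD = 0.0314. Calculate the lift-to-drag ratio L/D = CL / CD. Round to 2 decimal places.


Step 1: L/D = CL / CD = 1.449 / 0.0314
Step 2: L/D = 46.15

46.15


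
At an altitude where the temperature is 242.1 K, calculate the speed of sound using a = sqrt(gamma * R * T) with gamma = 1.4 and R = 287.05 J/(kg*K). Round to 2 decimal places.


Step 1: gamma * R * T = 1.4 * 287.05 * 242.1 = 97292.727
Step 2: a = sqrt(97292.727) = 311.92 m/s

311.92


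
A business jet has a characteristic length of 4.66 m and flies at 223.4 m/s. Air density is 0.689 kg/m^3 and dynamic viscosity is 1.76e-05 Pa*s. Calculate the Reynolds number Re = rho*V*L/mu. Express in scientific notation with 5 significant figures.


Step 1: Numerator = rho * V * L = 0.689 * 223.4 * 4.66 = 717.279316
Step 2: Re = 717.279316 / 1.76e-05
Step 3: Re = 4.0755e+07

4.0755e+07


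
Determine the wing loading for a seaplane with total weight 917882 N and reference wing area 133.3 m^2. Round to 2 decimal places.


Step 1: Wing loading = W / S = 917882 / 133.3
Step 2: Wing loading = 6885.84 N/m^2

6885.84


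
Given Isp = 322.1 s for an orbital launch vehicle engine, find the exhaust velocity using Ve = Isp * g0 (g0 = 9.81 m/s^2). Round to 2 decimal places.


Step 1: Ve = Isp * g0 = 322.1 * 9.81
Step 2: Ve = 3159.80 m/s

3159.80


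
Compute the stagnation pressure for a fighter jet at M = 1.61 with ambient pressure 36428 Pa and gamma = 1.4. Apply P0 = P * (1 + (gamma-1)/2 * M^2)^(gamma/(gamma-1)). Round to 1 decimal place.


Step 1: (gamma-1)/2 * M^2 = 0.2 * 2.5921 = 0.51842
Step 2: 1 + 0.51842 = 1.51842
Step 3: Exponent gamma/(gamma-1) = 3.5
Step 4: P0 = 36428 * 1.51842^3.5 = 157147.3 Pa

157147.3


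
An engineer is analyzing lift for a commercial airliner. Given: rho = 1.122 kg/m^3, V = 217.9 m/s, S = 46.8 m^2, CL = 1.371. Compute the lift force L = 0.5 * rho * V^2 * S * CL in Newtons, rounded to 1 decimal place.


Step 1: Calculate dynamic pressure q = 0.5 * 1.122 * 217.9^2 = 0.5 * 1.122 * 47480.41 = 26636.51 Pa
Step 2: Multiply by wing area and lift coefficient: L = 26636.51 * 46.8 * 1.371
Step 3: L = 1246588.6685 * 1.371 = 1709073.1 N

1709073.1


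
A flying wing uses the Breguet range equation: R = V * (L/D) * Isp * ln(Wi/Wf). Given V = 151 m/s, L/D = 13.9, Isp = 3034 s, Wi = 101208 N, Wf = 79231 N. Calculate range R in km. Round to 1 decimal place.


Step 1: Coefficient = V * (L/D) * Isp = 151 * 13.9 * 3034 = 6368062.6 m
Step 2: Wi/Wf = 101208 / 79231 = 1.277379
Step 3: ln(1.277379) = 0.24481
Step 4: R = 6368062.6 * 0.24481 = 1558966.5 m = 1559.0 km

1559.0


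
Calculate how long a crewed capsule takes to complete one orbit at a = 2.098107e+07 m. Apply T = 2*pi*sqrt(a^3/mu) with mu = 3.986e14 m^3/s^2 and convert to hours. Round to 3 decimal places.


Step 1: a^3 / mu = 9.235978e+21 / 3.986e14 = 2.317104e+07
Step 2: sqrt(2.317104e+07) = 4813.6311 s
Step 3: T = 2*pi * 4813.6311 = 30244.94 s
Step 4: T in hours = 30244.94 / 3600 = 8.401 hours

8.401


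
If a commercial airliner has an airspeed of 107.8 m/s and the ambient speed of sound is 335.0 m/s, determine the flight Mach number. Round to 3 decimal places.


Step 1: M = V / a = 107.8 / 335.0
Step 2: M = 0.322

0.322


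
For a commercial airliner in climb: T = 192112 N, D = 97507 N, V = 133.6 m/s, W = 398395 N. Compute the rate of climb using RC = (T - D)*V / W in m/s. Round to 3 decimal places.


Step 1: Excess thrust = T - D = 192112 - 97507 = 94605 N
Step 2: Excess power = 94605 * 133.6 = 12639228.0 W
Step 3: RC = 12639228.0 / 398395 = 31.725 m/s

31.725


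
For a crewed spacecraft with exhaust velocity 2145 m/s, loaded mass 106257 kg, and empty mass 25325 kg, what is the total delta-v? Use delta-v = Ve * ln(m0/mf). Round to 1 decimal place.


Step 1: Mass ratio m0/mf = 106257 / 25325 = 4.195735
Step 2: ln(4.195735) = 1.434069
Step 3: delta-v = 2145 * 1.434069 = 3076.1 m/s

3076.1


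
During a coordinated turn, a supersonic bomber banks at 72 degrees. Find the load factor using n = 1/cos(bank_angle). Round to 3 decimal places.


Step 1: Convert 72 degrees to radians = 1.256637
Step 2: cos(72 deg) = 0.309017
Step 3: n = 1 / 0.309017 = 3.236

3.236


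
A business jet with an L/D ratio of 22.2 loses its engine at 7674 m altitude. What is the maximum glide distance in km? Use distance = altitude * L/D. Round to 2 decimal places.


Step 1: Glide distance = altitude * L/D = 7674 * 22.2 = 170362.8 m
Step 2: Convert to km: 170362.8 / 1000 = 170.36 km

170.36


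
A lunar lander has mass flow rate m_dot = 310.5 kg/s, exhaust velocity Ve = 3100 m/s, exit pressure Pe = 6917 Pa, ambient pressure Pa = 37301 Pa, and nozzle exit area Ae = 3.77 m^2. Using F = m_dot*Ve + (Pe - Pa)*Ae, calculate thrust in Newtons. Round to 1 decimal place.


Step 1: Momentum thrust = m_dot * Ve = 310.5 * 3100 = 962550.0 N
Step 2: Pressure thrust = (Pe - Pa) * Ae = (6917 - 37301) * 3.77 = -114547.68 N
Step 3: Total thrust F = 962550.0 + -114547.68 = 848002.3 N

848002.3


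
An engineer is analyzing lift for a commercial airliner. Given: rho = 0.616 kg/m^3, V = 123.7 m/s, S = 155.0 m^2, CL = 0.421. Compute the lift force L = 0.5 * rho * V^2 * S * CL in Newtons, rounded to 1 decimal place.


Step 1: Calculate dynamic pressure q = 0.5 * 0.616 * 123.7^2 = 0.5 * 0.616 * 15301.69 = 4712.9205 Pa
Step 2: Multiply by wing area and lift coefficient: L = 4712.9205 * 155.0 * 0.421
Step 3: L = 730502.6806 * 0.421 = 307541.6 N

307541.6


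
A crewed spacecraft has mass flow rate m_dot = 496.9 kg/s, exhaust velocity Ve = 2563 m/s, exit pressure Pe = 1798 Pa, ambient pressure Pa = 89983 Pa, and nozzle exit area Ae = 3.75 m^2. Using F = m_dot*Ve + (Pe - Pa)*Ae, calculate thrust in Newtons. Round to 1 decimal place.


Step 1: Momentum thrust = m_dot * Ve = 496.9 * 2563 = 1273554.7 N
Step 2: Pressure thrust = (Pe - Pa) * Ae = (1798 - 89983) * 3.75 = -330693.75 N
Step 3: Total thrust F = 1273554.7 + -330693.75 = 942861.0 N

942861.0


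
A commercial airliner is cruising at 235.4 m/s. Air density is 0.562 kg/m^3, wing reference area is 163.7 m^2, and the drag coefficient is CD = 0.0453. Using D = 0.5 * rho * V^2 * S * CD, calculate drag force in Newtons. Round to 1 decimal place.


Step 1: Dynamic pressure q = 0.5 * 0.562 * 235.4^2 = 15571.098 Pa
Step 2: Drag D = q * S * CD = 15571.098 * 163.7 * 0.0453
Step 3: D = 115469.2 N

115469.2


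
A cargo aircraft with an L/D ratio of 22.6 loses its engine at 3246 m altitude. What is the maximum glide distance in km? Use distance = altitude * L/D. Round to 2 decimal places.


Step 1: Glide distance = altitude * L/D = 3246 * 22.6 = 73359.6 m
Step 2: Convert to km: 73359.6 / 1000 = 73.36 km

73.36


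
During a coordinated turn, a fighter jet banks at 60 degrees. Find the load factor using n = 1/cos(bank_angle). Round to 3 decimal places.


Step 1: Convert 60 degrees to radians = 1.047198
Step 2: cos(60 deg) = 0.5
Step 3: n = 1 / 0.5 = 2.000

2.000


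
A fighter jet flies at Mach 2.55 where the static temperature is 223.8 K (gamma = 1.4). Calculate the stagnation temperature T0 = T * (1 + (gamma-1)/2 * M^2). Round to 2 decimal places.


Step 1: (gamma-1)/2 = 0.2
Step 2: M^2 = 6.5025
Step 3: 1 + 0.2 * 6.5025 = 2.3005
Step 4: T0 = 223.8 * 2.3005 = 514.85 K

514.85


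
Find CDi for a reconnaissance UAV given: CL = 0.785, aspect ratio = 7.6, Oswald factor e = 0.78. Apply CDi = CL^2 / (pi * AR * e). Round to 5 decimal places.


Step 1: CL^2 = 0.785^2 = 0.616225
Step 2: pi * AR * e = 3.14159 * 7.6 * 0.78 = 18.623361
Step 3: CDi = 0.616225 / 18.623361 = 0.03309

0.03309


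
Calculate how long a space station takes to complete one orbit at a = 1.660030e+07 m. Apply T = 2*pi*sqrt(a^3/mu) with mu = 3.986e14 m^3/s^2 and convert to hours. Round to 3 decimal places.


Step 1: a^3 / mu = 4.574544e+21 / 3.986e14 = 1.147653e+07
Step 2: sqrt(1.147653e+07) = 3387.7024 s
Step 3: T = 2*pi * 3387.7024 = 21285.56 s
Step 4: T in hours = 21285.56 / 3600 = 5.913 hours

5.913


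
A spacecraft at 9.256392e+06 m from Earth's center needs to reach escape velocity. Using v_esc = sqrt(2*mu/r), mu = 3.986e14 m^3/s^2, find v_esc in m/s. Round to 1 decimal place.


Step 1: 2*mu/r = 2 * 3.986e14 / 9.256392e+06 = 86124269.5858
Step 2: v_esc = sqrt(86124269.5858) = 9280.3 m/s

9280.3


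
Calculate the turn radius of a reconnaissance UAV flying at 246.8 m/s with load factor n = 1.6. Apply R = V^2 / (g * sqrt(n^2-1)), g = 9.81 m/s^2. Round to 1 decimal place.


Step 1: V^2 = 246.8^2 = 60910.24
Step 2: n^2 - 1 = 1.6^2 - 1 = 1.56
Step 3: sqrt(1.56) = 1.249
Step 4: R = 60910.24 / (9.81 * 1.249) = 4971.2 m

4971.2


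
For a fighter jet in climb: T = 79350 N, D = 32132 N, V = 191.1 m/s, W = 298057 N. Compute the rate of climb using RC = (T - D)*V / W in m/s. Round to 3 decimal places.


Step 1: Excess thrust = T - D = 79350 - 32132 = 47218 N
Step 2: Excess power = 47218 * 191.1 = 9023359.8 W
Step 3: RC = 9023359.8 / 298057 = 30.274 m/s

30.274


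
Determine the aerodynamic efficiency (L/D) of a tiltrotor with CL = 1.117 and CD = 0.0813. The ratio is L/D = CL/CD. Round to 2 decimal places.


Step 1: L/D = CL / CD = 1.117 / 0.0813
Step 2: L/D = 13.74

13.74


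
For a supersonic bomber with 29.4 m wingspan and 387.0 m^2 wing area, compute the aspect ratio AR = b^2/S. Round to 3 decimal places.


Step 1: b^2 = 29.4^2 = 864.36
Step 2: AR = 864.36 / 387.0 = 2.233

2.233


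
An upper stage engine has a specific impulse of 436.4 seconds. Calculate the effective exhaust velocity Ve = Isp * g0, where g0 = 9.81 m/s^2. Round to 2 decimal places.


Step 1: Ve = Isp * g0 = 436.4 * 9.81
Step 2: Ve = 4281.08 m/s

4281.08


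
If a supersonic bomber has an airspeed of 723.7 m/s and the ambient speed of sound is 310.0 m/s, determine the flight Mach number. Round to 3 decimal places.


Step 1: M = V / a = 723.7 / 310.0
Step 2: M = 2.335

2.335


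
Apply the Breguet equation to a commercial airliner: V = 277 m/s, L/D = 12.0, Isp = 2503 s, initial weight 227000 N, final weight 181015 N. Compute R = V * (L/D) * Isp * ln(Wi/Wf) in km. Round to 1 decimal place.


Step 1: Coefficient = V * (L/D) * Isp = 277 * 12.0 * 2503 = 8319972.0 m
Step 2: Wi/Wf = 227000 / 181015 = 1.25404
Step 3: ln(1.25404) = 0.22637
Step 4: R = 8319972.0 * 0.22637 = 1883393.0 m = 1883.4 km

1883.4


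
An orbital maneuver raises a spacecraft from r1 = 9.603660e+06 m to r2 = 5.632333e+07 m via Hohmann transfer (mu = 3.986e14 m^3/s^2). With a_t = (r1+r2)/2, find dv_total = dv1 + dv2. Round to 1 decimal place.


Step 1: Transfer semi-major axis a_t = (9.603660e+06 + 5.632333e+07) / 2 = 3.296350e+07 m
Step 2: v1 (circular at r1) = sqrt(mu/r1) = 6442.44 m/s
Step 3: v_t1 = sqrt(mu*(2/r1 - 1/a_t)) = 8421.27 m/s
Step 4: dv1 = |8421.27 - 6442.44| = 1978.84 m/s
Step 5: v2 (circular at r2) = 2660.26 m/s, v_t2 = 1435.91 m/s
Step 6: dv2 = |2660.26 - 1435.91| = 1224.36 m/s
Step 7: Total delta-v = 1978.84 + 1224.36 = 3203.2 m/s

3203.2


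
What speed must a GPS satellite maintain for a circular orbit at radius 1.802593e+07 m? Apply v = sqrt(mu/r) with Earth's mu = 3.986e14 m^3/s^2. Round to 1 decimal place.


Step 1: mu / r = 3.986e14 / 1.802593e+07 = 22112590.03
Step 2: v = sqrt(22112590.03) = 4702.4 m/s

4702.4


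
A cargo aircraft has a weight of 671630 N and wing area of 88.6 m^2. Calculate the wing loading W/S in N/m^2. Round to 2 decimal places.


Step 1: Wing loading = W / S = 671630 / 88.6
Step 2: Wing loading = 7580.47 N/m^2

7580.47


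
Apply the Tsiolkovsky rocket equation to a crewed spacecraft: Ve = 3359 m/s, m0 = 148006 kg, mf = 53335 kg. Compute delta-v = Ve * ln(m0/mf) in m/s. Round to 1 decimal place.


Step 1: Mass ratio m0/mf = 148006 / 53335 = 2.775026
Step 2: ln(2.775026) = 1.02066
Step 3: delta-v = 3359 * 1.02066 = 3428.4 m/s

3428.4


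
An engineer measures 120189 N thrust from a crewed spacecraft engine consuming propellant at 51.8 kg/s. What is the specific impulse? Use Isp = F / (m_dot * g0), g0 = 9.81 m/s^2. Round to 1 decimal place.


Step 1: m_dot * g0 = 51.8 * 9.81 = 508.16
Step 2: Isp = 120189 / 508.16 = 236.5 s

236.5


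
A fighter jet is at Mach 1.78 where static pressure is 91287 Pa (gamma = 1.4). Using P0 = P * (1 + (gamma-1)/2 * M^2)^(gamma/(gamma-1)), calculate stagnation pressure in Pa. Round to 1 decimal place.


Step 1: (gamma-1)/2 * M^2 = 0.2 * 3.1684 = 0.63368
Step 2: 1 + 0.63368 = 1.63368
Step 3: Exponent gamma/(gamma-1) = 3.5
Step 4: P0 = 91287 * 1.63368^3.5 = 508737.1 Pa

508737.1


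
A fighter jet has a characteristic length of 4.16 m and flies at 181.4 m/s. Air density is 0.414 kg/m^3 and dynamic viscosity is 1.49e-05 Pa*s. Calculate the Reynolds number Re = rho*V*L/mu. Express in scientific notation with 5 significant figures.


Step 1: Numerator = rho * V * L = 0.414 * 181.4 * 4.16 = 312.414336
Step 2: Re = 312.414336 / 1.49e-05
Step 3: Re = 2.0967e+07

2.0967e+07


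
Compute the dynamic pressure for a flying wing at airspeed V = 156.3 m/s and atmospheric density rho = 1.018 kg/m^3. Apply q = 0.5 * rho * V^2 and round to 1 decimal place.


Step 1: V^2 = 156.3^2 = 24429.69
Step 2: q = 0.5 * 1.018 * 24429.69
Step 3: q = 12434.7 Pa

12434.7


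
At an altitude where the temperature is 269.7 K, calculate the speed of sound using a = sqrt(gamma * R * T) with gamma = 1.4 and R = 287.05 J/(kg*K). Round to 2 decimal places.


Step 1: gamma * R * T = 1.4 * 287.05 * 269.7 = 108384.339
Step 2: a = sqrt(108384.339) = 329.22 m/s

329.22


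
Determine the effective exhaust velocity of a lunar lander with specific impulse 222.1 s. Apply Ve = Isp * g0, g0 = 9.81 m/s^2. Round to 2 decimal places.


Step 1: Ve = Isp * g0 = 222.1 * 9.81
Step 2: Ve = 2178.80 m/s

2178.80


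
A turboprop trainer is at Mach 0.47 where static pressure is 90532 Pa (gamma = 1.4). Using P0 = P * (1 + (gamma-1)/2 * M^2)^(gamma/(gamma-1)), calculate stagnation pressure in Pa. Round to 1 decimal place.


Step 1: (gamma-1)/2 * M^2 = 0.2 * 0.2209 = 0.04418
Step 2: 1 + 0.04418 = 1.04418
Step 3: Exponent gamma/(gamma-1) = 3.5
Step 4: P0 = 90532 * 1.04418^3.5 = 105321.2 Pa

105321.2


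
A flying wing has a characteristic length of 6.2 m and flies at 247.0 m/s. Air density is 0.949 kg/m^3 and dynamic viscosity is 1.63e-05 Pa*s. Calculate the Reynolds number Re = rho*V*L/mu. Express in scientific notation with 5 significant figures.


Step 1: Numerator = rho * V * L = 0.949 * 247.0 * 6.2 = 1453.2986
Step 2: Re = 1453.2986 / 1.63e-05
Step 3: Re = 8.9159e+07

8.9159e+07


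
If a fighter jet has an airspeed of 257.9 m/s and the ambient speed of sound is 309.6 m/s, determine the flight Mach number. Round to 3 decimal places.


Step 1: M = V / a = 257.9 / 309.6
Step 2: M = 0.833

0.833
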